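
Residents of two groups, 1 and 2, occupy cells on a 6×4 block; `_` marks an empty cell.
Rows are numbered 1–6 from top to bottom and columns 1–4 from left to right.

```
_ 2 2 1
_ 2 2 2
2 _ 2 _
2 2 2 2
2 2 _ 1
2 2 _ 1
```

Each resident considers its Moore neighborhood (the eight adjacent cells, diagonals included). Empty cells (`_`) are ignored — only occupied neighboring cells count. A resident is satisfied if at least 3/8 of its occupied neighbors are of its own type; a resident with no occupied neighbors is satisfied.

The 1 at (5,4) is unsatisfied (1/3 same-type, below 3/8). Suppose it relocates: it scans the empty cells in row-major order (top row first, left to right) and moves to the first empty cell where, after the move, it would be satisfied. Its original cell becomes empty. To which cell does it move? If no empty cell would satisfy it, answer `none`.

Vacating (5,4). Empty cells in order:
  (1,1): 0/2 same-type → still unsatisfied.
  (2,1): 0/3 same-type → still unsatisfied.
  (3,2): 0/7 same-type → still unsatisfied.
  (3,4): 0/5 same-type → still unsatisfied.
  (5,3): 1/6 same-type → still unsatisfied.
  (6,3): 1/3 same-type → still unsatisfied.

none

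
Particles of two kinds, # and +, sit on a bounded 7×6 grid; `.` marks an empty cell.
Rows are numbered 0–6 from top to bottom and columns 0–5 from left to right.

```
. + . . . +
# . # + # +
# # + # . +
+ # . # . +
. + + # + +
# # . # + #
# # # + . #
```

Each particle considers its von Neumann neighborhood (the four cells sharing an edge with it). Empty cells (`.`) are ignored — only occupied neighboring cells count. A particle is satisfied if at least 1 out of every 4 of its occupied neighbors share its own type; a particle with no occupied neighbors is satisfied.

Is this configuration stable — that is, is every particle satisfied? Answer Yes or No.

No

(0,1)+ 0/0 ✓
(0,5)+ 1/1 ✓
(1,0)# 1/1 ✓
(1,2)# 0/2 ✗
(1,3)+ 0/3 ✗
(1,4)# 0/2 ✗
(1,5)+ 2/3 ✓
(2,0)# 2/3 ✓
(2,1)# 2/3 ✓
(2,2)+ 0/3 ✗
(2,3)# 1/3 ✓
(2,5)+ 2/2 ✓
(3,0)+ 0/2 ✗
(3,1)# 1/3 ✓
(3,3)# 2/2 ✓
(3,5)+ 2/2 ✓
(4,1)+ 1/3 ✓
(4,2)+ 1/2 ✓
(4,3)# 2/4 ✓
(4,4)+ 2/3 ✓
(4,5)+ 2/3 ✓
(5,0)# 2/2 ✓
(5,1)# 2/3 ✓
(5,3)# 1/3 ✓
(5,4)+ 1/3 ✓
(5,5)# 1/3 ✓
(6,0)# 2/2 ✓
(6,1)# 3/3 ✓
(6,2)# 1/2 ✓
(6,3)+ 0/2 ✗
(6,5)# 1/1 ✓
For instance (1,2) has only 0/2 same-type neighbors, below 1/4.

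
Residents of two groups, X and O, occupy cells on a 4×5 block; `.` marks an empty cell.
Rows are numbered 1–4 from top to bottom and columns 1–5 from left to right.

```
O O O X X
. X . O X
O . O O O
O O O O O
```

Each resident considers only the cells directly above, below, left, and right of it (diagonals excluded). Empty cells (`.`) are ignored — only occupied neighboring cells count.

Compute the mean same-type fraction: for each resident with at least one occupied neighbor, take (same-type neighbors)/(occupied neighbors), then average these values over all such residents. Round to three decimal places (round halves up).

0.755

Row 1: (1,1)O 1/1 · (1,2)O 2/3 · (1,3)O 1/2 · (1,4)X 1/3 · (1,5)X 2/2
Row 2: (2,2)X 0/1 · (2,4)O 1/3 · (2,5)X 1/3
Row 3: (3,1)O 1/1 · (3,3)O 2/2 · (3,4)O 4/4 · (3,5)O 2/3
Row 4: (4,1)O 2/2 · (4,2)O 2/2 · (4,3)O 3/3 · (4,4)O 3/3 · (4,5)O 2/2
Sum over 17 residents: 1/1 + 2/3 + 1/2 + 1/3 + 2/2 + 0/1 + 1/3 + 1/3 + 1/1 + 2/2 + 4/4 + 2/3 + 2/2 + 2/2 + 3/3 + 3/3 + 2/2 = 77/6; mean = 77/6 ÷ 17 = 77/102 = 0.754901… → 0.755.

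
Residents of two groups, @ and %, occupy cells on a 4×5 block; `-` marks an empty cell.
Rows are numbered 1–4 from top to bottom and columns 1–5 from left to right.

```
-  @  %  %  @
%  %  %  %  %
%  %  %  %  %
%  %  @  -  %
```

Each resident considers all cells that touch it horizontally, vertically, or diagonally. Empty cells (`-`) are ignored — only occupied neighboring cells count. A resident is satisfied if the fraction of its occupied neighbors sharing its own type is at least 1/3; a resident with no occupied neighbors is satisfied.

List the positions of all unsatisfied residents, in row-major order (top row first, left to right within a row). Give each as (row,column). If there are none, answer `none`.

(1,2), (1,5), (4,3)

Row 1: (1,2)@ 0/4 unhappy · (1,3)% 4/5 ok · (1,4)% 4/5 ok · (1,5)@ 0/3 unhappy
Row 2: (2,1)% 3/4 ok · (2,2)% 6/7 ok · (2,3)% 7/8 ok · (2,4)% 7/8 ok · (2,5)% 4/5 ok
Row 3: (3,1)% 5/5 ok · (3,2)% 7/8 ok · (3,3)% 6/7 ok · (3,4)% 6/7 ok · (3,5)% 4/4 ok
Row 4: (4,1)% 3/3 ok · (4,2)% 4/5 ok · (4,3)@ 0/4 unhappy · (4,5)% 2/2 ok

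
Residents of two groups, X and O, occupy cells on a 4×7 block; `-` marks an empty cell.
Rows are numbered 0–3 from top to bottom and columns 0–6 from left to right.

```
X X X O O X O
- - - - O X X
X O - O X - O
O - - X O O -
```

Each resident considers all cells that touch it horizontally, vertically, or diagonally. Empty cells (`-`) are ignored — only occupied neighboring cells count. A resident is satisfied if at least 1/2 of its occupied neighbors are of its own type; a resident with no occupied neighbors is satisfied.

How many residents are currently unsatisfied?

(0,0)X 1/1 ✓
(0,1)X 2/2 ✓
(0,2)X 1/2 ✓
(0,3)O 2/3 ✓
(0,4)O 2/4 ✓
(0,5)X 2/5 ✗
(0,6)O 0/3 ✗
(1,4)O 3/6 ✓
(1,5)X 3/7 ✗
(1,6)X 2/4 ✓
(2,0)X 0/2 ✗
(2,1)O 1/2 ✓
(2,3)O 2/4 ✓
(2,4)X 2/6 ✗
(2,6)O 1/3 ✗
(3,0)O 1/2 ✓
(3,3)X 1/3 ✗
(3,4)O 2/4 ✓
(3,5)O 2/3 ✓
Unsatisfied: (0,5), (0,6), (1,5), (2,0), (2,4), (2,6), (3,3) — 7 in total.

7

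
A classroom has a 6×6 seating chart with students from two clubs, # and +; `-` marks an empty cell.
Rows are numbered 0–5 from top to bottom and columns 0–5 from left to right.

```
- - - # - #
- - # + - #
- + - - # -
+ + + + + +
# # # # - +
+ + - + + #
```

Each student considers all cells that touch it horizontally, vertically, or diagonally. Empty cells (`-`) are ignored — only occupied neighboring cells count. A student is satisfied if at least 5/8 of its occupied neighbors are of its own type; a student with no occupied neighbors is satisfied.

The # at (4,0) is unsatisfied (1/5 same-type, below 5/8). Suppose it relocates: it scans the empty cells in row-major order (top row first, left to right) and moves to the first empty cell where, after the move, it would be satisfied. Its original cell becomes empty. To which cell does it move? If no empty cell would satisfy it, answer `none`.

Vacating (4,0). Empty cells in order:
  (0,0): 0/0 same-type → satisfied — stop here.

(0,0)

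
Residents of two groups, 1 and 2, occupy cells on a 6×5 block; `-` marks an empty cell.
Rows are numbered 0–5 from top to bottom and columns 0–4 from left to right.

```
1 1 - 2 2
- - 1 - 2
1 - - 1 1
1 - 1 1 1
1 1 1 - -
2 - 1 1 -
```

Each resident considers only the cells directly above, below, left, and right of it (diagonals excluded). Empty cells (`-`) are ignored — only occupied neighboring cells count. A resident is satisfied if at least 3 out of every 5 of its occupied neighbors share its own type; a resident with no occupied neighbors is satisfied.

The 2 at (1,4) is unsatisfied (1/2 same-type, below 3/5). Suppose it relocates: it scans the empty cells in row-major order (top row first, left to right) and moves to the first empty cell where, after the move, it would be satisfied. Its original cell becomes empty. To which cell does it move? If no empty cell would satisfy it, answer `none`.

none

Vacating (1,4). Empty cells in order:
  (0,2): 1/3 same-type → still unsatisfied.
  (1,0): 0/2 same-type → still unsatisfied.
  (1,1): 0/2 same-type → still unsatisfied.
  (1,3): 1/3 same-type → still unsatisfied.
  (2,1): 0/1 same-type → still unsatisfied.
  (2,2): 0/3 same-type → still unsatisfied.
  (3,1): 0/3 same-type → still unsatisfied.
  (4,3): 0/3 same-type → still unsatisfied.
  (4,4): 0/1 same-type → still unsatisfied.
  (5,1): 1/3 same-type → still unsatisfied.
  (5,4): 0/1 same-type → still unsatisfied.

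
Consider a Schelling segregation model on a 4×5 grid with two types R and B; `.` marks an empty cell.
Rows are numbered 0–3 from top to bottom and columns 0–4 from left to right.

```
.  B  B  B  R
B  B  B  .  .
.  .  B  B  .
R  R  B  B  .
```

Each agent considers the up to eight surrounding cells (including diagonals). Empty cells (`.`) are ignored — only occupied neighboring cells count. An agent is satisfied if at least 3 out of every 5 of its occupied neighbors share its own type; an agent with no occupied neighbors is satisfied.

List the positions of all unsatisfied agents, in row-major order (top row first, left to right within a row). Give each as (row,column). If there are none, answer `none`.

(0,4), (3,1)

(0,1)B 4/4 satisfied
(0,2)B 4/4 satisfied
(0,3)B 2/3 satisfied
(0,4)R 0/1 not
(1,0)B 2/2 satisfied
(1,1)B 5/5 satisfied
(1,2)B 6/6 satisfied
(2,2)B 5/6 satisfied
(2,3)B 4/4 satisfied
(3,0)R 1/1 satisfied
(3,1)R 1/3 not
(3,2)B 3/4 satisfied
(3,3)B 3/3 satisfied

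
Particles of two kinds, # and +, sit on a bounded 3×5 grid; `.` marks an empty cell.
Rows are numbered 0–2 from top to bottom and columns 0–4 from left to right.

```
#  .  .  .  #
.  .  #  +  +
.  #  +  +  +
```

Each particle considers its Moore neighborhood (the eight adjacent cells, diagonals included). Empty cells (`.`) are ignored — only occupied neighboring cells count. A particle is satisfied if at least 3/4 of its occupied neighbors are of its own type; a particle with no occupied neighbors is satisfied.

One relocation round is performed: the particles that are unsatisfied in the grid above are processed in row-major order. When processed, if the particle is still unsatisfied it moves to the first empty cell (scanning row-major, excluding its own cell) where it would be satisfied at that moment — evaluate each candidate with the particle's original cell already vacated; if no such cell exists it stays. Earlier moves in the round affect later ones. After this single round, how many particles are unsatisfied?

Initially unsatisfied (in order): (0,4), (1,2), (1,3), (2,1), (2,2).
  (0,4) → (0,1).
  (1,2) → (1,0).
  (1,3): now satisfied by earlier moves; stays.
  (2,1) → (1,1).
  (2,2) → (0,3).
Resulting grid:
# # . + .
# # . + +
. . . + +
All satisfied now.

0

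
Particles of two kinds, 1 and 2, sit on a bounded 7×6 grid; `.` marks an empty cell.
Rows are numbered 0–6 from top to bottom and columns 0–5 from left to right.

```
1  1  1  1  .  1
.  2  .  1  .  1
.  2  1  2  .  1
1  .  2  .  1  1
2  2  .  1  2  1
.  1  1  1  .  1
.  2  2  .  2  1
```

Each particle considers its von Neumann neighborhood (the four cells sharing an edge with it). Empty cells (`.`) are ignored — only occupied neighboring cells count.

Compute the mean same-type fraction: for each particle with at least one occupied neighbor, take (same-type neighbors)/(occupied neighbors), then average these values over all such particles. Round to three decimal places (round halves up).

0.563

(0,0)1 1/1
(0,1)1 2/3
(0,2)1 2/2
(0,3)1 2/2
(0,5)1 1/1
(1,1)2 1/2
(1,3)1 1/2
(1,5)1 2/2
(2,1)2 1/2
(2,2)1 0/3
(2,3)2 0/2
(2,5)1 2/2
(3,0)1 0/1
(3,2)2 0/1
(3,4)1 1/2
(3,5)1 3/3
(4,0)2 1/2
(4,1)2 1/2
(4,3)1 1/2
(4,4)2 0/3
(4,5)1 2/3
(5,1)1 1/3
(5,2)1 2/3
(5,3)1 2/2
(5,5)1 2/2
(6,1)2 1/2
(6,2)2 1/2
(6,4)2 0/1
(6,5)1 1/2
Sum over 29 particles: 1/1 + 2/3 + 2/2 + 2/2 + 1/1 + 1/2 + 1/2 + 2/2 + 1/2 + 0/3 + 0/2 + 2/2 + 0/1 + 0/1 + 1/2 + 3/3 + 1/2 + 1/2 + 1/2 + 0/3 + 2/3 + 1/3 + 2/3 + 2/2 + 2/2 + 1/2 + 1/2 + 0/1 + 1/2 = 49/3; mean = 49/3 ÷ 29 = 49/87 = 0.563218… → 0.563.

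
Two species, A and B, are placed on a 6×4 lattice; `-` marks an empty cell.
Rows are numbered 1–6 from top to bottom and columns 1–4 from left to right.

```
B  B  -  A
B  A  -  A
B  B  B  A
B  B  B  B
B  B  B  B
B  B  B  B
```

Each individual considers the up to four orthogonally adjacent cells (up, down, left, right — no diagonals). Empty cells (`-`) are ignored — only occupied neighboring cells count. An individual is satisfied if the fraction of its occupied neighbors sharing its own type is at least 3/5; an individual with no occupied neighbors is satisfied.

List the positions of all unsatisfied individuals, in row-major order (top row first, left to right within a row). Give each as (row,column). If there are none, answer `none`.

(1,1)B 2/2 ok
(1,2)B 1/2 unhappy
(1,4)A 1/1 ok
(2,1)B 2/3 ok
(2,2)A 0/3 unhappy
(2,4)A 2/2 ok
(3,1)B 3/3 ok
(3,2)B 3/4 ok
(3,3)B 2/3 ok
(3,4)A 1/3 unhappy
(4,1)B 3/3 ok
(4,2)B 4/4 ok
(4,3)B 4/4 ok
(4,4)B 2/3 ok
(5,1)B 3/3 ok
(5,2)B 4/4 ok
(5,3)B 4/4 ok
(5,4)B 3/3 ok
(6,1)B 2/2 ok
(6,2)B 3/3 ok
(6,3)B 3/3 ok
(6,4)B 2/2 ok

(1,2), (2,2), (3,4)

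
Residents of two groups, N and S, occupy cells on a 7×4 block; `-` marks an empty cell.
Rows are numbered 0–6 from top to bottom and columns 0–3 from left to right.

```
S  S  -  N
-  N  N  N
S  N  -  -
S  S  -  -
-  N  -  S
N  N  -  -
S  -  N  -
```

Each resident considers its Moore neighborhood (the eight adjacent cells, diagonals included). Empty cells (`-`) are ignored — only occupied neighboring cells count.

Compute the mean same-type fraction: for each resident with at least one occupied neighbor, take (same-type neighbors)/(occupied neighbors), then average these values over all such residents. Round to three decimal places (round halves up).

0.590

Row 0: (0,0)S 1/2 · (0,1)S 1/3 · (0,3)N 2/2
Row 1: (1,1)N 2/5 · (1,2)N 4/5 · (1,3)N 2/2
Row 2: (2,0)S 2/4 · (2,1)N 2/5
Row 3: (3,0)S 2/4 · (3,1)S 2/4
Row 4: (4,1)N 2/4 · (4,3)S — no occupied neighbors
Row 5: (5,0)N 2/3 · (5,1)N 3/4
Row 6: (6,0)S 0/2 · (6,2)N 1/1
Sum over 15 residents: 1/2 + 1/3 + 2/2 + 2/5 + 4/5 + 2/2 + 2/4 + 2/5 + 2/4 + 2/4 + 2/4 + 2/3 + 3/4 + 0/2 + 1/1 = 177/20; mean = 177/20 ÷ 15 = 59/100 = 0.59 → 0.590.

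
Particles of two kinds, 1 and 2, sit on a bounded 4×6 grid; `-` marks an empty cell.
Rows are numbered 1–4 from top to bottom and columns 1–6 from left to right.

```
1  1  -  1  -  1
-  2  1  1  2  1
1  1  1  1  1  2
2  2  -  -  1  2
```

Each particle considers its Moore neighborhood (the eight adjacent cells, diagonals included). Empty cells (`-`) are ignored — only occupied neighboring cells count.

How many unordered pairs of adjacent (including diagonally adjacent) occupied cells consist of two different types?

Scan each occupied cell's neighbors to the right and below (and the two forward diagonals) so each pair is counted once.
Row 1: 1(1,1)–1(1,2)= 1(1,1)–2(2,2)≠ 1(1,2)–2(2,2)≠ 1(1,2)–1(2,3)= 1(1,4)–1(2,4)= 1(1,4)–2(2,5)≠ 1(1,4)–1(2,3)= 1(1,6)–1(2,6)= 1(1,6)–2(2,5)≠  → 4/9 unlike.
Row 2: 2(2,2)–1(2,3)≠ 2(2,2)–1(3,2)≠ 2(2,2)–1(3,3)≠ 2(2,2)–1(3,1)≠ 1(2,3)–1(2,4)= 1(2,3)–1(3,3)= 1(2,3)–1(3,4)= 1(2,3)–1(3,2)= 1(2,4)–2(2,5)≠ 1(2,4)–1(3,4)= 1(2,4)–1(3,5)= 1(2,4)–1(3,3)= 2(2,5)–1(2,6)≠ 2(2,5)–1(3,5)≠ 2(2,5)–2(3,6)= 2(2,5)–1(3,4)≠ 1(2,6)–2(3,6)≠ 1(2,6)–1(3,5)=  → 9/18 unlike.
Row 3: 1(3,1)–1(3,2)= 1(3,1)–2(4,1)≠ 1(3,1)–2(4,2)≠ 1(3,2)–1(3,3)= 1(3,2)–2(4,2)≠ 1(3,2)–2(4,1)≠ 1(3,3)–1(3,4)= 1(3,3)–2(4,2)≠ 1(3,4)–1(3,5)= 1(3,4)–1(4,5)= 1(3,5)–2(3,6)≠ 1(3,5)–1(4,5)= 1(3,5)–2(4,6)≠ 2(3,6)–2(4,6)= 2(3,6)–1(4,5)≠  → 8/15 unlike.
Row 4: 2(4,1)–2(4,2)= 1(4,5)–2(4,6)≠  → 1/2 unlike.
Total adjacent occupied pairs: 44; unlike-type pairs: 22.

22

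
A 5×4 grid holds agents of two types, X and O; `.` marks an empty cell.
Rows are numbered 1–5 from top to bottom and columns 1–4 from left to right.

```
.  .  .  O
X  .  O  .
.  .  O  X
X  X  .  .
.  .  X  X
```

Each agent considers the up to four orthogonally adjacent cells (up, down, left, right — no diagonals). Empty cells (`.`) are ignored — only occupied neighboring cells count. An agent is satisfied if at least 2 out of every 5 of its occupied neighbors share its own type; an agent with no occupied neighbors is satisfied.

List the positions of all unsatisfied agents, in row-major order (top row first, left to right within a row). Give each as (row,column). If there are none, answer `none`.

(3,4)

Row 1: (1,4)O 0/0 ✓
Row 2: (2,1)X 0/0 ✓ · (2,3)O 1/1 ✓
Row 3: (3,3)O 1/2 ✓ · (3,4)X 0/1 ✗
Row 4: (4,1)X 1/1 ✓ · (4,2)X 1/1 ✓
Row 5: (5,3)X 1/1 ✓ · (5,4)X 1/1 ✓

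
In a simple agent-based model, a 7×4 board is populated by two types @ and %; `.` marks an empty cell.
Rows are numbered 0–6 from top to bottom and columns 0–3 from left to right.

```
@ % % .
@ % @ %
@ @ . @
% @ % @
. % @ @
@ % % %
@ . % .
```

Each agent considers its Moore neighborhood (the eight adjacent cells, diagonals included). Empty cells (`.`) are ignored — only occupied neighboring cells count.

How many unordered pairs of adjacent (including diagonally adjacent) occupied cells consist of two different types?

30

Scan each occupied cell's neighbors to the right and below (and the two forward diagonals) so each pair is counted once.
From row 0: 5 unlike of 10 pairs (running 5/10).
From row 1: 6 unlike of 10 pairs (running 11/20).
From row 2: 4 unlike of 8 pairs (running 15/28).
From row 3: 6 unlike of 11 pairs (running 21/39).
From row 4: 7 unlike of 10 pairs (running 28/49).
From row 5: 2 unlike of 8 pairs (running 30/57).
Total adjacent occupied pairs: 57; unlike-type pairs: 30.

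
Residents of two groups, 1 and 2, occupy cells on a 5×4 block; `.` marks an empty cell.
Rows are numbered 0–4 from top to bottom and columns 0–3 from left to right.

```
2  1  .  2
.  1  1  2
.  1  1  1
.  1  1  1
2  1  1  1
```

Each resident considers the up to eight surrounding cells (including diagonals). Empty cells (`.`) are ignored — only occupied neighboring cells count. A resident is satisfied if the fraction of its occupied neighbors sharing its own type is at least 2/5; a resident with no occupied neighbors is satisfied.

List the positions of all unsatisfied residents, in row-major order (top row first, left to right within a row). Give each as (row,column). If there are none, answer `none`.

(0,0), (1,3), (4,0)

(0,0)2 0/2 not
(0,1)1 2/3 satisfied
(0,3)2 1/2 satisfied
(1,1)1 4/5 satisfied
(1,2)1 5/7 satisfied
(1,3)2 1/4 not
(2,1)1 5/5 satisfied
(2,2)1 7/8 satisfied
(2,3)1 4/5 satisfied
(3,1)1 5/6 satisfied
(3,2)1 8/8 satisfied
(3,3)1 5/5 satisfied
(4,0)2 0/2 not
(4,1)1 3/4 satisfied
(4,2)1 5/5 satisfied
(4,3)1 3/3 satisfied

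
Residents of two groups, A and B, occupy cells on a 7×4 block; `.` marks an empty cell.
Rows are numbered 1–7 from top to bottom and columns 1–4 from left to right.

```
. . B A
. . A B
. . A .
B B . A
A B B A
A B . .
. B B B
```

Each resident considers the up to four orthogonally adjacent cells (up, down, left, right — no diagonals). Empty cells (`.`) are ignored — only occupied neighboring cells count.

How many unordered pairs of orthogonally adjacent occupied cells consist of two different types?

Scan each occupied cell's neighbors to the right and below so each pair is counted once.
From row 1: 3 unlike of 3 pairs (running 3/3).
From row 2: 1 unlike of 2 pairs (running 4/5).
From row 4: 1 unlike of 4 pairs (running 5/9).
From row 5: 2 unlike of 5 pairs (running 7/14).
From row 6: 1 unlike of 2 pairs (running 8/16).
From row 7: 0 unlike of 2 pairs (running 8/18).
Total adjacent occupied pairs: 18; unlike-type pairs: 8.

8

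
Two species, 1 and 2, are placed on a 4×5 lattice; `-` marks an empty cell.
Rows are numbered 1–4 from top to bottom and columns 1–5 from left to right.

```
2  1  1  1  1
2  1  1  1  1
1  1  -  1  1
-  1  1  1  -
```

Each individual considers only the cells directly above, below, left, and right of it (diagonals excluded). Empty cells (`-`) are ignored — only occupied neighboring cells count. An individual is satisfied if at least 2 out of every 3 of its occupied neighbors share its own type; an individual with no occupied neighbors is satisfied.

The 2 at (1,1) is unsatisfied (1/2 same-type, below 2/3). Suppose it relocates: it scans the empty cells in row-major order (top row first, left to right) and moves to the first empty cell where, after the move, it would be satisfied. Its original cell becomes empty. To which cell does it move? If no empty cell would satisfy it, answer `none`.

Vacating (1,1). Empty cells in order:
  (3,3): 0/4 same-type → still unsatisfied.
  (4,1): 0/2 same-type → still unsatisfied.
  (4,5): 0/2 same-type → still unsatisfied.

none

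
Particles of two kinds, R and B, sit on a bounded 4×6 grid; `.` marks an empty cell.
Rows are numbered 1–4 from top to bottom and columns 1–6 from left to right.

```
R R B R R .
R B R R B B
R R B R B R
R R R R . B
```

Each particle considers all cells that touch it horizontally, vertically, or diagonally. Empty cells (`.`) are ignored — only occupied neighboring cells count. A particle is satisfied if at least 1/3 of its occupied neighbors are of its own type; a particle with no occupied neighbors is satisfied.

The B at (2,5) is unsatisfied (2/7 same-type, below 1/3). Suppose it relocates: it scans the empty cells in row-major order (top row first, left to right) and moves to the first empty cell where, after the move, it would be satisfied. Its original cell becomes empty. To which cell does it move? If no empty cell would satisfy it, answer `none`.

Vacating (2,5). Empty cells in order:
  (1,6): 1/2 same-type → satisfied — stop here.

(1,6)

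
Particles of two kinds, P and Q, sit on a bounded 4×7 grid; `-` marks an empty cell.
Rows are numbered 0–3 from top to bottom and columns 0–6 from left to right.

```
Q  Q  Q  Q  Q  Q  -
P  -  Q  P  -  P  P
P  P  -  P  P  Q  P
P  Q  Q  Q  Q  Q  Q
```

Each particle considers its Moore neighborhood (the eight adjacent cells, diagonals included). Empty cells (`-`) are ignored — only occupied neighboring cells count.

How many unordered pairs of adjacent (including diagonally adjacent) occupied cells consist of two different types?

Scan each occupied cell's neighbors to the right and below (and the two forward diagonals) so each pair is counted once.
Row 0: Q(0,0)–Q(0,1)= Q(0,0)–P(1,0)≠ Q(0,1)–Q(0,2)= Q(0,1)–Q(1,2)= Q(0,1)–P(1,0)≠ Q(0,2)–Q(0,3)= Q(0,2)–Q(1,2)= Q(0,2)–P(1,3)≠ Q(0,3)–Q(0,4)= Q(0,3)–P(1,3)≠ Q(0,3)–Q(1,2)= Q(0,4)–Q(0,5)= Q(0,4)–P(1,5)≠ Q(0,4)–P(1,3)≠ Q(0,5)–P(1,5)≠ Q(0,5)–P(1,6)≠  → 8/16 unlike.
Row 1: P(1,0)–P(2,0)= P(1,0)–P(2,1)= Q(1,2)–P(1,3)≠ Q(1,2)–P(2,3)≠ Q(1,2)–P(2,1)≠ P(1,3)–P(2,3)= P(1,3)–P(2,4)= P(1,5)–P(1,6)= P(1,5)–Q(2,5)≠ P(1,5)–P(2,6)= P(1,5)–P(2,4)= P(1,6)–P(2,6)= P(1,6)–Q(2,5)≠  → 5/13 unlike.
Row 2: P(2,0)–P(2,1)= P(2,0)–P(3,0)= P(2,0)–Q(3,1)≠ P(2,1)–Q(3,1)≠ P(2,1)–Q(3,2)≠ P(2,1)–P(3,0)= P(2,3)–P(2,4)= P(2,3)–Q(3,3)≠ P(2,3)–Q(3,4)≠ P(2,3)–Q(3,2)≠ P(2,4)–Q(2,5)≠ P(2,4)–Q(3,4)≠ P(2,4)–Q(3,5)≠ P(2,4)–Q(3,3)≠ Q(2,5)–P(2,6)≠ Q(2,5)–Q(3,5)= Q(2,5)–Q(3,6)= Q(2,5)–Q(3,4)= P(2,6)–Q(3,6)≠ P(2,6)–Q(3,5)≠  → 13/20 unlike.
Row 3: P(3,0)–Q(3,1)≠ Q(3,1)–Q(3,2)= Q(3,2)–Q(3,3)= Q(3,3)–Q(3,4)= Q(3,4)–Q(3,5)= Q(3,5)–Q(3,6)=  → 1/6 unlike.
Total adjacent occupied pairs: 55; unlike-type pairs: 27.

27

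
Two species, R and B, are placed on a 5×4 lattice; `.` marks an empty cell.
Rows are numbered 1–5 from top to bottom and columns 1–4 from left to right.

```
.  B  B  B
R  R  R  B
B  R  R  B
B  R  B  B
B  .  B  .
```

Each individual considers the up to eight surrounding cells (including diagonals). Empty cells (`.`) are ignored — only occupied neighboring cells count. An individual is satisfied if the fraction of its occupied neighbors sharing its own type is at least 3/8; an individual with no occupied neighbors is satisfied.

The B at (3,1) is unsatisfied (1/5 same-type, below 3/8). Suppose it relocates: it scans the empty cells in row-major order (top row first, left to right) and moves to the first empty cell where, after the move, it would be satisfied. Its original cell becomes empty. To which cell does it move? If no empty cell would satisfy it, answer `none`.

Vacating (3,1). Empty cells in order:
  (1,1): 1/3 same-type → still unsatisfied.
  (5,2): 4/5 same-type → satisfied — stop here.

(5,2)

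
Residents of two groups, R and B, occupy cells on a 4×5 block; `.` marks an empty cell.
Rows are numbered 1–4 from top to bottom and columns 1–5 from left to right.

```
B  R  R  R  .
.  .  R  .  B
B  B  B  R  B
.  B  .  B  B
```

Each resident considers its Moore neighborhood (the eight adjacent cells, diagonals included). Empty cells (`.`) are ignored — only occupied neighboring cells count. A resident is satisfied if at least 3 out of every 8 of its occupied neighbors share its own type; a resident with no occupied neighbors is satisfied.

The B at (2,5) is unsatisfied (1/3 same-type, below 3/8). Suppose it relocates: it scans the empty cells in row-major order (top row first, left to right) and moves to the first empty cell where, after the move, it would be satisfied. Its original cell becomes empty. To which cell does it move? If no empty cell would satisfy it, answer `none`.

Vacating (2,5). Empty cells in order:
  (1,5): 0/1 same-type → still unsatisfied.
  (2,1): 3/4 same-type → satisfied — stop here.

(2,1)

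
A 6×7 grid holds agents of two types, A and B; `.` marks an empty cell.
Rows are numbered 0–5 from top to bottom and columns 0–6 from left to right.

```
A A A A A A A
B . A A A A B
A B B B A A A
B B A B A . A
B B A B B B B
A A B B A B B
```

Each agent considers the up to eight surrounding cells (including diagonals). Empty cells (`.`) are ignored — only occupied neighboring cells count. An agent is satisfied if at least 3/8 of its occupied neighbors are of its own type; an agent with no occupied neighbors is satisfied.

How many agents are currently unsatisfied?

9

Row 0: (0,0)A 1/2 satisfied · (0,1)A 3/4 satisfied · (0,2)A 4/4 satisfied · (0,3)A 5/5 satisfied · (0,4)A 5/5 satisfied · (0,5)A 4/5 satisfied · (0,6)A 2/3 satisfied
Row 1: (1,0)B 1/4 not · (1,2)A 4/7 satisfied · (1,3)A 6/8 satisfied · (1,4)A 7/8 satisfied · (1,5)A 7/8 satisfied · (1,6)B 0/5 not
Row 2: (2,0)A 0/4 not · (2,1)B 4/7 satisfied · (2,2)B 4/7 satisfied · (2,3)B 2/8 not · (2,4)A 5/7 satisfied · (2,5)A 6/7 satisfied · (2,6)A 3/4 satisfied
Row 3: (3,0)B 4/5 satisfied · (3,1)B 5/8 satisfied · (3,2)A 1/8 not · (3,3)B 4/8 satisfied · (3,4)A 2/7 not · (3,6)A 2/4 satisfied
Row 4: (4,0)B 3/5 satisfied · (4,1)B 4/8 satisfied · (4,2)A 2/8 not · (4,3)B 4/8 satisfied · (4,4)B 5/7 satisfied · (4,5)B 4/7 satisfied · (4,6)B 3/4 satisfied
Row 5: (5,0)A 1/3 not · (5,1)A 2/5 satisfied · (5,2)B 3/5 satisfied · (5,3)B 3/5 satisfied · (5,4)A 0/5 not · (5,5)B 4/5 satisfied · (5,6)B 3/3 satisfied
Unsatisfied: (1,0), (1,6), (2,0), (2,3), (3,2), (3,4), (4,2), (5,0), (5,4) — 9 in total.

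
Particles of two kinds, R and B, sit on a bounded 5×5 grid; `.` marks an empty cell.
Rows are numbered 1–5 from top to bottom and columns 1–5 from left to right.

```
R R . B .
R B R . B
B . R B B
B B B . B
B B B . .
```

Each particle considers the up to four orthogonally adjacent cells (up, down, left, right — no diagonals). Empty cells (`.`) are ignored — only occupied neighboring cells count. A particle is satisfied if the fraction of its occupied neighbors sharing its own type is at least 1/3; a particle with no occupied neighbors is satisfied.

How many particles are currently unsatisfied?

Row 1: (1,1)R 2/2 satisfied · (1,2)R 1/2 satisfied · (1,4)B 0/0 satisfied
Row 2: (2,1)R 1/3 satisfied · (2,2)B 0/3 not · (2,3)R 1/2 satisfied · (2,5)B 1/1 satisfied
Row 3: (3,1)B 1/2 satisfied · (3,3)R 1/3 satisfied · (3,4)B 1/2 satisfied · (3,5)B 3/3 satisfied
Row 4: (4,1)B 3/3 satisfied · (4,2)B 3/3 satisfied · (4,3)B 2/3 satisfied · (4,5)B 1/1 satisfied
Row 5: (5,1)B 2/2 satisfied · (5,2)B 3/3 satisfied · (5,3)B 2/2 satisfied
Unsatisfied: (2,2) — 1 in total.

1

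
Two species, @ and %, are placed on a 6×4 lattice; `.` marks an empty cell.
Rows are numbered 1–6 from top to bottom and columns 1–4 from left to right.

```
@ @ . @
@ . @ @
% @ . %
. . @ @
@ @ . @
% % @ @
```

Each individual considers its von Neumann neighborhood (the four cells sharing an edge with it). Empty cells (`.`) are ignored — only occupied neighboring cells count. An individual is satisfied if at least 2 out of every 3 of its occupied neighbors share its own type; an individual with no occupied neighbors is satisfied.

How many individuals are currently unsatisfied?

9

Row 1: (1,1)@ 2/2 satisfied · (1,2)@ 1/1 satisfied · (1,4)@ 1/1 satisfied
Row 2: (2,1)@ 1/2 not · (2,3)@ 1/1 satisfied · (2,4)@ 2/3 satisfied
Row 3: (3,1)% 0/2 not · (3,2)@ 0/1 not · (3,4)% 0/2 not
Row 4: (4,3)@ 1/1 satisfied · (4,4)@ 2/3 satisfied
Row 5: (5,1)@ 1/2 not · (5,2)@ 1/2 not · (5,4)@ 2/2 satisfied
Row 6: (6,1)% 1/2 not · (6,2)% 1/3 not · (6,3)@ 1/2 not · (6,4)@ 2/2 satisfied
Unsatisfied: (2,1), (3,1), (3,2), (3,4), (5,1), (5,2), (6,1), (6,2), (6,3) — 9 in total.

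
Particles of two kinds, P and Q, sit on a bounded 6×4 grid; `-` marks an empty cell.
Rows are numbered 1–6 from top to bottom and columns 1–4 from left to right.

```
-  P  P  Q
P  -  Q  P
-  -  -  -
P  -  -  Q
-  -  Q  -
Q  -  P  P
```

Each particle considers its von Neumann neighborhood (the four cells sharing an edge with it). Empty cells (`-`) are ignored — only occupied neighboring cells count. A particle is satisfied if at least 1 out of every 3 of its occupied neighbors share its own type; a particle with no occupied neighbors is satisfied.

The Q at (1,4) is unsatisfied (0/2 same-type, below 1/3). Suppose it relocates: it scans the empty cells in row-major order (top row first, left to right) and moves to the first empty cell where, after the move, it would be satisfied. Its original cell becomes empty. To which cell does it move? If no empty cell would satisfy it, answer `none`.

Vacating (1,4). Empty cells in order:
  (1,1): 0/2 same-type → still unsatisfied.
  (2,2): 1/3 same-type → satisfied — stop here.

(2,2)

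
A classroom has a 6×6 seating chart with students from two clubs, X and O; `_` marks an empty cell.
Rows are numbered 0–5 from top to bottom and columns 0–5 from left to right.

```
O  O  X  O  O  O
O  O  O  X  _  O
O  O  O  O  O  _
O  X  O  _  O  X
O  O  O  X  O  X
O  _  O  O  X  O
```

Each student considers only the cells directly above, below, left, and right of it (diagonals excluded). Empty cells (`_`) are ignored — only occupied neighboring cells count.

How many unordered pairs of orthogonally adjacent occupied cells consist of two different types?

Scan each occupied cell's neighbors to the right and below so each pair is counted once.
Row 0: O(0,0)–O(0,1)= O(0,0)–O(1,0)= O(0,1)–X(0,2)≠ O(0,1)–O(1,1)= X(0,2)–O(0,3)≠ X(0,2)–O(1,2)≠ O(0,3)–O(0,4)= O(0,3)–X(1,3)≠ O(0,4)–O(0,5)= O(0,5)–O(1,5)=  → 4/10 unlike.
Row 1: O(1,0)–O(1,1)= O(1,0)–O(2,0)= O(1,1)–O(1,2)= O(1,1)–O(2,1)= O(1,2)–X(1,3)≠ O(1,2)–O(2,2)= X(1,3)–O(2,3)≠  → 2/7 unlike.
Row 2: O(2,0)–O(2,1)= O(2,0)–O(3,0)= O(2,1)–O(2,2)= O(2,1)–X(3,1)≠ O(2,2)–O(2,3)= O(2,2)–O(3,2)= O(2,3)–O(2,4)= O(2,4)–O(3,4)=  → 1/8 unlike.
Row 3: O(3,0)–X(3,1)≠ O(3,0)–O(4,0)= X(3,1)–O(3,2)≠ X(3,1)–O(4,1)≠ O(3,2)–O(4,2)= O(3,4)–X(3,5)≠ O(3,4)–O(4,4)= X(3,5)–X(4,5)=  → 4/8 unlike.
Row 4: O(4,0)–O(4,1)= O(4,0)–O(5,0)= O(4,1)–O(4,2)= O(4,2)–X(4,3)≠ O(4,2)–O(5,2)= X(4,3)–O(4,4)≠ X(4,3)–O(5,3)≠ O(4,4)–X(4,5)≠ O(4,4)–X(5,4)≠ X(4,5)–O(5,5)≠  → 6/10 unlike.
Row 5: O(5,2)–O(5,3)= O(5,3)–X(5,4)≠ X(5,4)–O(5,5)≠  → 2/3 unlike.
Total adjacent occupied pairs: 46; unlike-type pairs: 19.

19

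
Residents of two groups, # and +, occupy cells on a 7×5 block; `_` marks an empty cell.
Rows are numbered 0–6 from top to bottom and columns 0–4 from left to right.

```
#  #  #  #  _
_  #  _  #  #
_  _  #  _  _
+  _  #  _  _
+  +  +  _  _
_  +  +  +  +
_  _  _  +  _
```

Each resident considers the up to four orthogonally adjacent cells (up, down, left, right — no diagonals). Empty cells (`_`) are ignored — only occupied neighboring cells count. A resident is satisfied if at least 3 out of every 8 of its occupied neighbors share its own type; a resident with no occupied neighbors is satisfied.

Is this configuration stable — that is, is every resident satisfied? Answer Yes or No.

Yes

Row 0: (0,0)# 1/1 ok · (0,1)# 3/3 ok · (0,2)# 2/2 ok · (0,3)# 2/2 ok
Row 1: (1,1)# 1/1 ok · (1,3)# 2/2 ok · (1,4)# 1/1 ok
Row 2: (2,2)# 1/1 ok
Row 3: (3,0)+ 1/1 ok · (3,2)# 1/2 ok
Row 4: (4,0)+ 2/2 ok · (4,1)+ 3/3 ok · (4,2)+ 2/3 ok
Row 5: (5,1)+ 2/2 ok · (5,2)+ 3/3 ok · (5,3)+ 3/3 ok · (5,4)+ 1/1 ok
Row 6: (6,3)+ 1/1 ok
All meet the threshold, so the configuration is stable.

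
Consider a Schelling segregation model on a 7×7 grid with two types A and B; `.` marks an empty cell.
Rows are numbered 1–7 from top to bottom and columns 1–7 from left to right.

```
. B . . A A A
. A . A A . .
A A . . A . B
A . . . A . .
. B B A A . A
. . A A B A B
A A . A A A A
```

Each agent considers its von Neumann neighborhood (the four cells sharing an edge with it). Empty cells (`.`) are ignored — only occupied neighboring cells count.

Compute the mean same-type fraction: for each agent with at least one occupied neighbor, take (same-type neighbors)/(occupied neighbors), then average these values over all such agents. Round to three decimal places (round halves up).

Row 1: (1,2)B 0/1 · (1,5)A 2/2 · (1,6)A 2/2 · (1,7)A 1/1
Row 2: (2,2)A 1/2 · (2,4)A 1/1 · (2,5)A 3/3
Row 3: (3,1)A 2/2 · (3,2)A 2/2 · (3,5)A 2/2 · (3,7)B — no occupied neighbors
Row 4: (4,1)A 1/1 · (4,5)A 2/2
Row 5: (5,2)B 1/1 · (5,3)B 1/3 · (5,4)A 2/3 · (5,5)A 2/3 · (5,7)A 0/1
Row 6: (6,3)A 1/2 · (6,4)A 3/4 · (6,5)B 0/4 · (6,6)A 1/3 · (6,7)B 0/3
Row 7: (7,1)A 1/1 · (7,2)A 1/1 · (7,4)A 2/2 · (7,5)A 2/3 · (7,6)A 3/3 · (7,7)A 1/2
Sum over 28 agents: 0/1 + 2/2 + 2/2 + 1/1 + 1/2 + 1/1 + 3/3 + 2/2 + 2/2 + 2/2 + 1/1 + 2/2 + 1/1 + 1/3 + 2/3 + 2/3 + 0/1 + 1/2 + 3/4 + 0/4 + 1/3 + 0/3 + 1/1 + 1/1 + 2/2 + 2/3 + 3/3 + 1/2 = 239/12; mean = 239/12 ÷ 28 = 239/336 = 0.711309… → 0.711.

0.711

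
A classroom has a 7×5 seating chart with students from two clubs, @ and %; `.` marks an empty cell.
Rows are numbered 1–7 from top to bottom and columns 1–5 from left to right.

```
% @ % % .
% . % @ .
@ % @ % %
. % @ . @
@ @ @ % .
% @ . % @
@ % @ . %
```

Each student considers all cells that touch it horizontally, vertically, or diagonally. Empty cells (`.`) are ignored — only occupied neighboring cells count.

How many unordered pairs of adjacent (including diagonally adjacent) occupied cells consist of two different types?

39

Scan each occupied cell's neighbors to the right and below (and the two forward diagonals) so each pair is counted once.
Row 1: %(1,1)–@(1,2)≠ %(1,1)–%(2,1)= @(1,2)–%(1,3)≠ @(1,2)–%(2,3)≠ @(1,2)–%(2,1)≠ %(1,3)–%(1,4)= %(1,3)–%(2,3)= %(1,3)–@(2,4)≠ %(1,4)–@(2,4)≠ %(1,4)–%(2,3)=  → 6/10 unlike.
Row 2: %(2,1)–@(3,1)≠ %(2,1)–%(3,2)= %(2,3)–@(2,4)≠ %(2,3)–@(3,3)≠ %(2,3)–%(3,4)= %(2,3)–%(3,2)= @(2,4)–%(3,4)≠ @(2,4)–%(3,5)≠ @(2,4)–@(3,3)=  → 5/9 unlike.
Row 3: @(3,1)–%(3,2)≠ @(3,1)–%(4,2)≠ %(3,2)–@(3,3)≠ %(3,2)–%(4,2)= %(3,2)–@(4,3)≠ @(3,3)–%(3,4)≠ @(3,3)–@(4,3)= @(3,3)–%(4,2)≠ %(3,4)–%(3,5)= %(3,4)–@(4,5)≠ %(3,4)–@(4,3)≠ %(3,5)–@(4,5)≠  → 9/12 unlike.
Row 4: %(4,2)–@(4,3)≠ %(4,2)–@(5,2)≠ %(4,2)–@(5,3)≠ %(4,2)–@(5,1)≠ @(4,3)–@(5,3)= @(4,3)–%(5,4)≠ @(4,3)–@(5,2)= @(4,5)–%(5,4)≠  → 6/8 unlike.
Row 5: @(5,1)–@(5,2)= @(5,1)–%(6,1)≠ @(5,1)–@(6,2)= @(5,2)–@(5,3)= @(5,2)–@(6,2)= @(5,2)–%(6,1)≠ @(5,3)–%(5,4)≠ @(5,3)–%(6,4)≠ @(5,3)–@(6,2)= %(5,4)–%(6,4)= %(5,4)–@(6,5)≠  → 5/11 unlike.
Row 6: %(6,1)–@(6,2)≠ %(6,1)–@(7,1)≠ %(6,1)–%(7,2)= @(6,2)–%(7,2)≠ @(6,2)–@(7,3)= @(6,2)–@(7,1)= %(6,4)–@(6,5)≠ %(6,4)–%(7,5)= %(6,4)–@(7,3)≠ @(6,5)–%(7,5)≠  → 6/10 unlike.
Row 7: @(7,1)–%(7,2)≠ %(7,2)–@(7,3)≠  → 2/2 unlike.
Total adjacent occupied pairs: 62; unlike-type pairs: 39.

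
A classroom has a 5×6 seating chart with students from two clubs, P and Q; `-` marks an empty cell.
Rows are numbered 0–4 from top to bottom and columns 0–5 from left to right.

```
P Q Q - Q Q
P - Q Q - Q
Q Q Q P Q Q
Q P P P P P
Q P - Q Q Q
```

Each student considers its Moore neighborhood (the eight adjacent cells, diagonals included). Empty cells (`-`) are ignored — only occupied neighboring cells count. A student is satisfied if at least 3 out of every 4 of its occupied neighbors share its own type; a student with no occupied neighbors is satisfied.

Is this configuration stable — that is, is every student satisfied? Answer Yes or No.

No

(0,0)P 1/2 unhappy
(0,1)Q 2/4 unhappy
(0,2)Q 3/3 ok
(0,4)Q 3/3 ok
(0,5)Q 2/2 ok
(1,0)P 1/4 unhappy
(1,2)Q 5/6 ok
(1,3)Q 5/6 ok
(1,5)Q 4/4 ok
(2,0)Q 2/4 unhappy
(2,1)Q 4/7 unhappy
(2,2)Q 3/7 unhappy
(2,3)P 3/7 unhappy
(2,4)Q 3/7 unhappy
(2,5)Q 2/4 unhappy
(3,0)Q 3/5 unhappy
(3,1)P 2/7 unhappy
(3,2)P 4/7 unhappy
(3,3)P 3/7 unhappy
(3,4)P 3/8 unhappy
(3,5)P 1/5 unhappy
(4,0)Q 1/3 unhappy
(4,1)P 2/4 unhappy
(4,3)Q 1/4 unhappy
(4,4)Q 2/5 unhappy
(4,5)Q 1/3 unhappy
For instance (0,0) has only 1/2 same-type neighbors, below 3/4.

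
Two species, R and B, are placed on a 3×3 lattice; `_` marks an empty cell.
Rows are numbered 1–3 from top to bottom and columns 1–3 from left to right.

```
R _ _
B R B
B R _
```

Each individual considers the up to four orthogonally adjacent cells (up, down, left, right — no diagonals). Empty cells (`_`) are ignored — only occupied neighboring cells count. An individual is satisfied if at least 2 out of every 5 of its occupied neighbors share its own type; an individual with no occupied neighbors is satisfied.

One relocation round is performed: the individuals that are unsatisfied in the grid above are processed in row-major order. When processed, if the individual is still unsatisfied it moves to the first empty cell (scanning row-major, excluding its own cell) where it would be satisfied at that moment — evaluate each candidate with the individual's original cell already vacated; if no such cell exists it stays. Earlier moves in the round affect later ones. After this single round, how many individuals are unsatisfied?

Initially unsatisfied (in order): (1,1), (2,1), (2,2), (2,3).
  (1,1) → (1,2).
  (2,1): now satisfied by earlier moves; stays.
  (2,2): now satisfied by earlier moves; stays.
  (2,3) → (1,1).
Resulting grid:
B R _
B R _
B R _
All satisfied now.

0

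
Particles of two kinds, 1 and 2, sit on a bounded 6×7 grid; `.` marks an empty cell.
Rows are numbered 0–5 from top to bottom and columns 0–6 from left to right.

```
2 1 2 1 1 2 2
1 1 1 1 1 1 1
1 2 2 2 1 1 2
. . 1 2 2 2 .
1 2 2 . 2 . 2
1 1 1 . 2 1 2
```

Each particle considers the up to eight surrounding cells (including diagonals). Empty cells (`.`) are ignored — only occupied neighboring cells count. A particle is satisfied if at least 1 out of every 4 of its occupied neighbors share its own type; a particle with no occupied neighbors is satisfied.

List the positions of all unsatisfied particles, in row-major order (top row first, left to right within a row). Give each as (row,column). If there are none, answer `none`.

(0,0), (0,2), (0,5), (2,1), (3,2), (4,1), (5,5)

Row 0: (0,0)2 0/3 ✗ · (0,1)1 3/5 ✓ · (0,2)2 0/5 ✗ · (0,3)1 4/5 ✓ · (0,4)1 4/5 ✓ · (0,5)2 1/5 ✗ · (0,6)2 1/3 ✓
Row 1: (1,0)1 3/5 ✓ · (1,1)1 4/8 ✓ · (1,2)1 4/8 ✓ · (1,3)1 5/8 ✓ · (1,4)1 6/8 ✓ · (1,5)1 5/8 ✓ · (1,6)1 2/5 ✓
Row 2: (2,0)1 2/3 ✓ · (2,1)2 1/6 ✗ · (2,2)2 3/7 ✓ · (2,3)2 3/8 ✓ · (2,4)1 4/8 ✓ · (2,5)1 4/7 ✓ · (2,6)2 1/4 ✓
Row 3: (3,2)1 0/6 ✗ · (3,3)2 5/7 ✓ · (3,4)2 4/6 ✓ · (3,5)2 4/6 ✓
Row 4: (4,0)1 2/3 ✓ · (4,1)2 1/6 ✗ · (4,2)2 2/5 ✓ · (4,4)2 4/5 ✓ · (4,6)2 2/3 ✓
Row 5: (5,0)1 2/3 ✓ · (5,1)1 3/5 ✓ · (5,2)1 1/3 ✓ · (5,4)2 1/2 ✓ · (5,5)1 0/4 ✗ · (5,6)2 1/2 ✓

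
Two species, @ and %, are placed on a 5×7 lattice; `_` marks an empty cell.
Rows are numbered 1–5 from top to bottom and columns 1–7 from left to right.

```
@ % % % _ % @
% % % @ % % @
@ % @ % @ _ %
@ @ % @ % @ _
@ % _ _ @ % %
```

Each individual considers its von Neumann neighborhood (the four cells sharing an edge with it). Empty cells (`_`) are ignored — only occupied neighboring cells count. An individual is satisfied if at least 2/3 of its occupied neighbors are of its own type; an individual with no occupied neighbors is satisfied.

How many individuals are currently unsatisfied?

24

Row 1: (1,1)@ 0/2 ✗ · (1,2)% 2/3 ✓ · (1,3)% 3/3 ✓ · (1,4)% 1/2 ✗ · (1,6)% 1/2 ✗ · (1,7)@ 1/2 ✗
Row 2: (2,1)% 1/3 ✗ · (2,2)% 4/4 ✓ · (2,3)% 2/4 ✗ · (2,4)@ 0/4 ✗ · (2,5)% 1/3 ✗ · (2,6)% 2/3 ✓ · (2,7)@ 1/3 ✗
Row 3: (3,1)@ 1/3 ✗ · (3,2)% 1/4 ✗ · (3,3)@ 0/4 ✗ · (3,4)% 0/4 ✗ · (3,5)@ 0/3 ✗ · (3,7)% 0/1 ✗
Row 4: (4,1)@ 3/3 ✓ · (4,2)@ 1/4 ✗ · (4,3)% 0/3 ✗ · (4,4)@ 0/3 ✗ · (4,5)% 0/4 ✗ · (4,6)@ 0/2 ✗
Row 5: (5,1)@ 1/2 ✗ · (5,2)% 0/2 ✗ · (5,5)@ 0/2 ✗ · (5,6)% 1/3 ✗ · (5,7)% 1/1 ✓
Unsatisfied: (1,1), (1,4), (1,6), (1,7), (2,1), (2,3), (2,4), (2,5), (2,7), (3,1), (3,2), (3,3), (3,4), (3,5), (3,7), (4,2), (4,3), (4,4), (4,5), (4,6), (5,1), (5,2), (5,5), (5,6) — 24 in total.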